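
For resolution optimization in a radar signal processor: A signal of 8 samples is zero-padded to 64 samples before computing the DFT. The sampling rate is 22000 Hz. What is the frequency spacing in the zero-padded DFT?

Original DFT: N = 8, resolution = f_s/N = 22000/8 = 2750 Hz
Zero-padded DFT: N = 64, resolution = f_s/N = 22000/64 = 1375/4 Hz
Zero-padding interpolates the spectrum (finer frequency grid)
but does NOT improve the true spectral resolution (ability to resolve close frequencies).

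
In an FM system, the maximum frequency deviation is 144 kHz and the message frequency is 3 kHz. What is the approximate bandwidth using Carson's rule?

Carson's rule: BW = 2*(delta_f + f_m)
= 2*(144 + 3) kHz = 294 kHz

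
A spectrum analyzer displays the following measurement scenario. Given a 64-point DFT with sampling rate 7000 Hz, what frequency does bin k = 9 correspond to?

The frequency of DFT bin k is: f_k = k * f_s / N
f_9 = 9 * 7000 / 64 = 7875/8 Hz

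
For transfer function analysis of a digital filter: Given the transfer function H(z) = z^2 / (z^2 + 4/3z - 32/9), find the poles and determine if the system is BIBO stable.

Poles are roots of the denominator: z^2 + 4/3z - 32/9 = 0.
Quadratic formula: z = [-(4/3) +/- sqrt((4/3)^2 - 4*(-32/9))] / 2
Discriminant = 16/9 + 128/9 = 16; sqrt = 4.
z = (-4/3 +/- 4) / 2 => z = 4/3 or z = -8/3.
|p1| = 8/3, |p2| = 4/3.
For BIBO stability, all poles must lie inside the unit circle (|p| < 1).
System is UNSTABLE since at least one |p| >= 1.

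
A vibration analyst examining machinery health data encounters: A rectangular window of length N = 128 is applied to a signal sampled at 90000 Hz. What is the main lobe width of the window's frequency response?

For a rectangular window of length N,
the main lobe width in frequency is 2*f_s/N.
= 2*90000/128 = 5625/4 Hz
This determines the minimum frequency separation for resolving two sinusoids.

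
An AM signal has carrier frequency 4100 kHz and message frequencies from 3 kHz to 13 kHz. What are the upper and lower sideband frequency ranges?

Upper sideband (USB) = fc + [fm_low, fm_high] = 4100 + [3, 13] = [4103, 4113] kHz
Lower sideband (LSB) = fc - [fm_high, fm_low] = 4100 - [13, 3] = [4087, 4097] kHz
Total occupied spectrum: 4087 kHz to 4113 kHz (plus carrier at 4100 kHz)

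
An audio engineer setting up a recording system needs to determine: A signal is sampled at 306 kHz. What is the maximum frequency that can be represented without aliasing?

The maximum frequency that can be represented without aliasing
is the Nyquist frequency: f_max = f_s / 2 = 306 kHz / 2 = 153 kHz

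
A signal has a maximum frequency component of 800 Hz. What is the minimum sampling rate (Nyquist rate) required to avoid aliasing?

By the Nyquist-Shannon sampling theorem,
the minimum sampling rate (Nyquist rate) must be at least 2 * f_max.
Nyquist rate = 2 * 800 Hz = 1600 Hz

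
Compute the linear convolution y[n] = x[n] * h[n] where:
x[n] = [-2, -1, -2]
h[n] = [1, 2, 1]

y[n] = sum_k x[k]*h[n-k]. Output length = len(x) + len(h) - 1 = 3 + 3 - 1 = 5.
y[0] = -2*1 = -2
y[1] = -1*1 + -2*2 = -5
y[2] = -2*1 + -1*2 + -2*1 = -6
y[3] = -2*2 + -1*1 = -5
y[4] = -2*1 = -2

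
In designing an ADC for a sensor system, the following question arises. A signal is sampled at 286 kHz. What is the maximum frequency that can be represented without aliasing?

The maximum frequency that can be represented without aliasing
is the Nyquist frequency: f_max = f_s / 2 = 286 kHz / 2 = 143 kHz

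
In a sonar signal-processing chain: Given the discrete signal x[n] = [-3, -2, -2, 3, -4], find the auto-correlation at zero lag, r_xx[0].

The auto-correlation at zero lag r_xx[0] equals the signal energy.
r_xx[0] = sum of x[n]^2 = (-3)^2 + (-2)^2 + (-2)^2 + 3^2 + (-4)^2
= 9 + 4 + 4 + 9 + 16 = 42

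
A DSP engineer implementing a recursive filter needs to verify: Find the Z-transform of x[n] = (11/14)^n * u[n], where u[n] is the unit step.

The Z-transform of a^n * u[n] is z/(z-a) for |z| > |a|.
Here a = 11/14, so X(z) = z/(z - (11/14)) = 14z/(14z - 11)
ROC: |z| > 11/14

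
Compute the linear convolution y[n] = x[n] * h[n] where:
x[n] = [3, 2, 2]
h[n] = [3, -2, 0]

y[n] = sum_k x[k]*h[n-k]. Output length = len(x) + len(h) - 1 = 3 + 3 - 1 = 5.
y[0] = 3*3 = 9
y[1] = 2*3 + 3*-2 = 0
y[2] = 2*3 + 2*-2 + 3*0 = 2
y[3] = 2*-2 + 2*0 = -4
y[4] = 2*0 = 0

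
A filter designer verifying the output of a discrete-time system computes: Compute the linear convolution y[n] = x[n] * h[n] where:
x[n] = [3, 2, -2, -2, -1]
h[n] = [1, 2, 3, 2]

y[n] = sum_k x[k]*h[n-k]. Output length = len(x) + len(h) - 1 = 5 + 4 - 1 = 8.
y[0] = 3*1 = 3
y[1] = 2*1 + 3*2 = 8
y[2] = -2*1 + 2*2 + 3*3 = 11
y[3] = -2*1 + -2*2 + 2*3 + 3*2 = 6
y[4] = -1*1 + -2*2 + -2*3 + 2*2 = -7
y[5] = -1*2 + -2*3 + -2*2 = -12
y[6] = -1*3 + -2*2 = -7
y[7] = -1*2 = -2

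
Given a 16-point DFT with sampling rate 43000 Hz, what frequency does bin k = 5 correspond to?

The frequency of DFT bin k is: f_k = k * f_s / N
f_5 = 5 * 43000 / 16 = 26875/2 Hz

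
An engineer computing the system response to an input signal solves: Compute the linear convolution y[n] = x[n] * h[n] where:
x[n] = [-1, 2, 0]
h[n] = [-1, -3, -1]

y[n] = sum_k x[k]*h[n-k]. Output length = len(x) + len(h) - 1 = 3 + 3 - 1 = 5.
y[0] = -1*-1 = 1
y[1] = 2*-1 + -1*-3 = 1
y[2] = 0*-1 + 2*-3 + -1*-1 = -5
y[3] = 0*-3 + 2*-1 = -2
y[4] = 0*-1 = 0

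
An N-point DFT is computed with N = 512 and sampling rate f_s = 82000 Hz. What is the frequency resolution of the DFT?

DFT frequency resolution = f_s / N
= 82000 / 512 = 5125/32 Hz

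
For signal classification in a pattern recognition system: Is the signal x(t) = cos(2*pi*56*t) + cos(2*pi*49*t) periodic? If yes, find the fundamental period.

f1 = 56 Hz, f2 = 49 Hz
Period T1 = 1/56, T2 = 1/49
Ratio T1/T2 = 49/56, which is rational.
The signal is periodic with fundamental period T = 1/GCD(56,49) = 1/7 s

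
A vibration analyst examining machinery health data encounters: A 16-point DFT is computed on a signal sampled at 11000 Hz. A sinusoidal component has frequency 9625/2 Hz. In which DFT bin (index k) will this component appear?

DFT frequency resolution = f_s/N = 11000/16 = 1375/2 Hz
Bin index k = f_signal / resolution = 9625/2 / 1375/2 = 7
The signal frequency 9625/2 Hz falls in DFT bin k = 7.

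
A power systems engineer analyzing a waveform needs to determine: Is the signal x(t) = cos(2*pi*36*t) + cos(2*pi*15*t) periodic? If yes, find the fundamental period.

f1 = 36 Hz, f2 = 15 Hz
Period T1 = 1/36, T2 = 1/15
Ratio T1/T2 = 15/36, which is rational.
The signal is periodic with fundamental period T = 1/GCD(36,15) = 1/3 s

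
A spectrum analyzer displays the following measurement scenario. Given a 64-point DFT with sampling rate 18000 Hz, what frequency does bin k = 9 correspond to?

The frequency of DFT bin k is: f_k = k * f_s / N
f_9 = 9 * 18000 / 64 = 10125/4 Hz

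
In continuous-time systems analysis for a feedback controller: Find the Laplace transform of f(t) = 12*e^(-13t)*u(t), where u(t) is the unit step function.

Standard Laplace transform pair:
e^(-at)*u(t) <-> 1/(s+a)
With a = 13: L{12*e^(-13t)*u(t)} = 12/(s+13), ROC: Re(s) > -13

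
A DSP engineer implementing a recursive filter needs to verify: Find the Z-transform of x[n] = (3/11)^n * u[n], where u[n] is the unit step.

The Z-transform of a^n * u[n] is z/(z-a) for |z| > |a|.
Here a = 3/11, so X(z) = z/(z - (3/11)) = 11z/(11z - 3)
ROC: |z| > 3/11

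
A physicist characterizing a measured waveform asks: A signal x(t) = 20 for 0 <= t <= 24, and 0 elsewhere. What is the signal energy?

Energy = integral of |x(t)|^2 dt over the signal duration
= 20^2 * 24 = 400 * 24 = 9600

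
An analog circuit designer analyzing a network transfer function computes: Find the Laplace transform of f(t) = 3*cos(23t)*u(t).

Standard pair: cos(wt)*u(t) <-> s/(s^2+w^2)
With w = 23: L{3*cos(23t)*u(t)} = 3s/(s^2+529)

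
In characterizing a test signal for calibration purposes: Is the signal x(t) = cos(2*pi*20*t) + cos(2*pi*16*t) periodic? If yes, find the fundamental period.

f1 = 20 Hz, f2 = 16 Hz
Period T1 = 1/20, T2 = 1/16
Ratio T1/T2 = 16/20, which is rational.
The signal is periodic with fundamental period T = 1/GCD(20,16) = 1/4 s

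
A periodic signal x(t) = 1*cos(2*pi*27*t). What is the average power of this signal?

Average power of A*cos(wt) is A^2/2.
P = 1^2 / 2 = 1/2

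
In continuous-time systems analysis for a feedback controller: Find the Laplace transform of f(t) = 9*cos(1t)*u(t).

Standard pair: cos(wt)*u(t) <-> s/(s^2+w^2)
With w = 1: L{9*cos(1t)*u(t)} = 9s/(s^2+1)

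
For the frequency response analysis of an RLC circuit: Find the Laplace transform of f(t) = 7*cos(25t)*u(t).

Standard pair: cos(wt)*u(t) <-> s/(s^2+w^2)
With w = 25: L{7*cos(25t)*u(t)} = 7s/(s^2+625)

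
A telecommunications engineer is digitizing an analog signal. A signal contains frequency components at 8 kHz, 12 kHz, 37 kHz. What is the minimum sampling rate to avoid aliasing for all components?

The highest frequency component is f_max = 37 kHz.
Nyquist rate = 2 * f_max = 2 * 37 kHz = 74 kHz.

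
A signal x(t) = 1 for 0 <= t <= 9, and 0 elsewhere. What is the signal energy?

Energy = integral of |x(t)|^2 dt over the signal duration
= 1^2 * 9 = 1 * 9 = 9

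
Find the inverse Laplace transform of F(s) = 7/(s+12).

Standard pair: k/(s+a) <-> k*e^(-at)*u(t)
With k=7, a=12: f(t) = 7*e^(-12t)*u(t)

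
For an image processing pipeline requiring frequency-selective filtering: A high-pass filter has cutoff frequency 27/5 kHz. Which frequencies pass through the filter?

A high-pass filter passes all frequencies above the cutoff frequency 27/5 kHz and attenuates lower frequencies.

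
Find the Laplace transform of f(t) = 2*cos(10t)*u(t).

Standard pair: cos(wt)*u(t) <-> s/(s^2+w^2)
With w = 10: L{2*cos(10t)*u(t)} = 2s/(s^2+100)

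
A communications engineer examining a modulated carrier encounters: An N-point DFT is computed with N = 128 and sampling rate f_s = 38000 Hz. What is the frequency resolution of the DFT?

DFT frequency resolution = f_s / N
= 38000 / 128 = 2375/8 Hz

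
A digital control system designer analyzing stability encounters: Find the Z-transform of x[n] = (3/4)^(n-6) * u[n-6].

Time-shifting property: if X(z) = Z{x[n]}, then Z{x[n-d]} = z^(-d) * X(z)
X(z) = z/(z - 3/4) for x[n] = (3/4)^n * u[n]
Z{x[n-6]} = z^(-6) * z/(z - 3/4) = z^(-5)/(z - 3/4)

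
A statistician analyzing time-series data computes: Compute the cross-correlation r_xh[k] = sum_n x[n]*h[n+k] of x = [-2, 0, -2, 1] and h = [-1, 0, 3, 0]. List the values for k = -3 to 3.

Both sequences indexed from 0 and zero outside their support.
Lags with overlap: k = -3 to 3.
  r_xh[-3] = x[3]*h[0] = -1
  r_xh[-2] = x[2]*h[0] + x[3]*h[1] = 2
  r_xh[-1] = x[1]*h[0] + x[2]*h[1] + x[3]*h[2] = 3
  r_xh[0] = x[0]*h[0] + x[1]*h[1] + x[2]*h[2] + x[3]*h[3] = -4
  r_xh[1] = x[0]*h[1] + x[1]*h[2] + x[2]*h[3] = 0
  r_xh[2] = x[0]*h[2] + x[1]*h[3] = -6
  r_xh[3] = x[0]*h[3] = 0
r_xh = [-1, 2, 3, -4, 0, -6, 0] (for k = -3, ..., 3)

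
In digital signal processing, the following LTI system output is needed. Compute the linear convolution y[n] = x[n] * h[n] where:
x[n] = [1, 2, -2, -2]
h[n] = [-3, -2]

y[n] = sum_k x[k]*h[n-k]. Output length = len(x) + len(h) - 1 = 4 + 2 - 1 = 5.
y[0] = 1*-3 = -3
y[1] = 2*-3 + 1*-2 = -8
y[2] = -2*-3 + 2*-2 = 2
y[3] = -2*-3 + -2*-2 = 10
y[4] = -2*-2 = 4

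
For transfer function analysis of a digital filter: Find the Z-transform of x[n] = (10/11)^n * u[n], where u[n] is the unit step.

The Z-transform of a^n * u[n] is z/(z-a) for |z| > |a|.
Here a = 10/11, so X(z) = z/(z - (10/11)) = 11z/(11z - 10)
ROC: |z| > 10/11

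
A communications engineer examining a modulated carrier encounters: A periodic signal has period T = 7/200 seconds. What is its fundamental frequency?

The fundamental frequency is the reciprocal of the period.
f = 1/T = 1/(7/200) = 200/7 Hz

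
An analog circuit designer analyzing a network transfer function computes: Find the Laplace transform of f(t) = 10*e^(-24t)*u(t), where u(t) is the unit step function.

Standard Laplace transform pair:
e^(-at)*u(t) <-> 1/(s+a)
With a = 24: L{10*e^(-24t)*u(t)} = 10/(s+24), ROC: Re(s) > -24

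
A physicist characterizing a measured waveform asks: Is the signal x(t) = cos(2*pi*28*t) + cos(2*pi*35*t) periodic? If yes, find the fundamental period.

f1 = 28 Hz, f2 = 35 Hz
Period T1 = 1/28, T2 = 1/35
Ratio T1/T2 = 35/28, which is rational.
The signal is periodic with fundamental period T = 1/GCD(28,35) = 1/7 s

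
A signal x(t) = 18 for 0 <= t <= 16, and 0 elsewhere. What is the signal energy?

Energy = integral of |x(t)|^2 dt over the signal duration
= 18^2 * 16 = 324 * 16 = 5184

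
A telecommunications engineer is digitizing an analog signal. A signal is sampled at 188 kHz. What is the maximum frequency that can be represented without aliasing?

The maximum frequency that can be represented without aliasing
is the Nyquist frequency: f_max = f_s / 2 = 188 kHz / 2 = 94 kHz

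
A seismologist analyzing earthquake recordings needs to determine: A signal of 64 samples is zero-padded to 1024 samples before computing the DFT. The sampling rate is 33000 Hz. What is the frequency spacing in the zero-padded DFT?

Original DFT: N = 64, resolution = f_s/N = 33000/64 = 4125/8 Hz
Zero-padded DFT: N = 1024, resolution = f_s/N = 33000/1024 = 4125/128 Hz
Zero-padding interpolates the spectrum (finer frequency grid)
but does NOT improve the true spectral resolution (ability to resolve close frequencies).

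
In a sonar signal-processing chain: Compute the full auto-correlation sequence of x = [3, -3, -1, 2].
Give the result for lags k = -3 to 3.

r_xx[k] = sum_m x[m]*x[m+k], indexed from 0, for k = -3 to 3:
  r_xx[-3] = x[3]*x[0] = 6
  r_xx[-2] = x[2]*x[0] + x[3]*x[1] = -9
  r_xx[-1] = x[1]*x[0] + x[2]*x[1] + x[3]*x[2] = -8
  r_xx[0] = x[0]*x[0] + x[1]*x[1] + x[2]*x[2] + x[3]*x[3] = 23
  r_xx[1] = x[0]*x[1] + x[1]*x[2] + x[2]*x[3] = -8
  r_xx[2] = x[0]*x[2] + x[1]*x[3] = -9
  r_xx[3] = x[0]*x[3] = 6
r_xx = [6, -9, -8, 23, -8, -9, 6]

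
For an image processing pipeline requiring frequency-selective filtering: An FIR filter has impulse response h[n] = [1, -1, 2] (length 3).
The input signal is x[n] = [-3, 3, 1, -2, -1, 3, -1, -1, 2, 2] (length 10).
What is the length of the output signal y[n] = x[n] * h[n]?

For linear convolution, the output length is:
len(y) = len(x) + len(h) - 1 = 10 + 3 - 1 = 12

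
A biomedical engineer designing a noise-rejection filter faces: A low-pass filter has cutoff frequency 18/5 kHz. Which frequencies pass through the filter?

A low-pass filter passes all frequencies below the cutoff frequency 18/5 kHz and attenuates higher frequencies.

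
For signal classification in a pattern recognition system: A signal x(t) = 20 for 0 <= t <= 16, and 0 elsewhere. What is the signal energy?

Energy = integral of |x(t)|^2 dt over the signal duration
= 20^2 * 16 = 400 * 16 = 6400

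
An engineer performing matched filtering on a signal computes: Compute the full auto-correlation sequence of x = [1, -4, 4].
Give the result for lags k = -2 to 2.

r_xx[k] = sum_m x[m]*x[m+k], indexed from 0, for k = -2 to 2:
  r_xx[-2] = x[2]*x[0] = 4
  r_xx[-1] = x[1]*x[0] + x[2]*x[1] = -20
  r_xx[0] = x[0]*x[0] + x[1]*x[1] + x[2]*x[2] = 33
  r_xx[1] = x[0]*x[1] + x[1]*x[2] = -20
  r_xx[2] = x[0]*x[2] = 4
r_xx = [4, -20, 33, -20, 4]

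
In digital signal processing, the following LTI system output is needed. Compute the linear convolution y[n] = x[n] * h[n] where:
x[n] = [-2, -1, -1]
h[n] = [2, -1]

y[n] = sum_k x[k]*h[n-k]. Output length = len(x) + len(h) - 1 = 3 + 2 - 1 = 4.
y[0] = -2*2 = -4
y[1] = -1*2 + -2*-1 = 0
y[2] = -1*2 + -1*-1 = -1
y[3] = -1*-1 = 1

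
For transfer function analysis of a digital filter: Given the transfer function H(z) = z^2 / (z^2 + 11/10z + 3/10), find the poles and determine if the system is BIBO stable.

Poles are roots of the denominator: z^2 + 11/10z + 3/10 = 0.
Quadratic formula: z = [-(11/10) +/- sqrt((11/10)^2 - 4*(3/10))] / 2
Discriminant = 121/100 - 6/5 = 1/100; sqrt = 1/10.
z = (-11/10 +/- 1/10) / 2 => z = -1/2 or z = -3/5.
|p1| = 1/2, |p2| = 3/5.
For BIBO stability, all poles must lie inside the unit circle (|p| < 1).
System is STABLE since both |p| < 1.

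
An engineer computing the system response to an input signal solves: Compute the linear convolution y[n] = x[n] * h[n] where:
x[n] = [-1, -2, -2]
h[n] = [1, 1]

y[n] = sum_k x[k]*h[n-k]. Output length = len(x) + len(h) - 1 = 3 + 2 - 1 = 4.
y[0] = -1*1 = -1
y[1] = -2*1 + -1*1 = -3
y[2] = -2*1 + -2*1 = -4
y[3] = -2*1 = -2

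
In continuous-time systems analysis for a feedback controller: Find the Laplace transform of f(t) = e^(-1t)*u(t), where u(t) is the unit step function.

Standard Laplace transform pair:
e^(-at)*u(t) <-> 1/(s+a)
With a = 1: L{e^(-1t)*u(t)} = 1/(s+1), ROC: Re(s) > -1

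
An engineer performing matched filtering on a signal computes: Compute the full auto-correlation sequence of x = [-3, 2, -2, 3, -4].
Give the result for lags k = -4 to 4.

r_xx[k] = sum_m x[m]*x[m+k], indexed from 0, for k = -4 to 4:
  r_xx[-4] = x[4]*x[0] = 12
  r_xx[-3] = x[3]*x[0] + x[4]*x[1] = -17
  r_xx[-2] = x[2]*x[0] + x[3]*x[1] + x[4]*x[2] = 20
  r_xx[-1] = x[1]*x[0] + x[2]*x[1] + x[3]*x[2] + x[4]*x[3] = -28
  r_xx[0] = x[0]*x[0] + x[1]*x[1] + x[2]*x[2] + x[3]*x[3] + x[4]*x[4] = 42
  r_xx[1] = x[0]*x[1] + x[1]*x[2] + x[2]*x[3] + x[3]*x[4] = -28
  r_xx[2] = x[0]*x[2] + x[1]*x[3] + x[2]*x[4] = 20
  r_xx[3] = x[0]*x[3] + x[1]*x[4] = -17
  r_xx[4] = x[0]*x[4] = 12
r_xx = [12, -17, 20, -28, 42, -28, 20, -17, 12]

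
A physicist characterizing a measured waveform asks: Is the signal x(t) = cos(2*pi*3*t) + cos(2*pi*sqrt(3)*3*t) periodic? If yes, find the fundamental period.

f1 = 3 Hz, f2 = 3*sqrt(3) Hz
Ratio f2/f1 = sqrt(3), which is irrational.
Since the frequency ratio is irrational, no common period exists.
The signal is not periodic.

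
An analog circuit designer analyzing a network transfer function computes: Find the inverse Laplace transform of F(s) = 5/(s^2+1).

Standard pair: w/(s^2+w^2) <-> sin(wt)*u(t)
Recognize w^2 = 1, so w = 1; numerator 5 = 5*1.
f(t) = 5*sin(t)*u(t)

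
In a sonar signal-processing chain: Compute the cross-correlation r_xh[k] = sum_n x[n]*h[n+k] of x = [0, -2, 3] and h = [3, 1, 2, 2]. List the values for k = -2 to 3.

Both sequences indexed from 0 and zero outside their support.
Lags with overlap: k = -2 to 3.
  r_xh[-2] = x[2]*h[0] = 9
  r_xh[-1] = x[1]*h[0] + x[2]*h[1] = -3
  r_xh[0] = x[0]*h[0] + x[1]*h[1] + x[2]*h[2] = 4
  r_xh[1] = x[0]*h[1] + x[1]*h[2] + x[2]*h[3] = 2
  r_xh[2] = x[0]*h[2] + x[1]*h[3] = -4
  r_xh[3] = x[0]*h[3] = 0
r_xh = [9, -3, 4, 2, -4, 0] (for k = -2, ..., 3)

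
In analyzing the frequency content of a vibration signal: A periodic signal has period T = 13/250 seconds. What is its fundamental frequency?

The fundamental frequency is the reciprocal of the period.
f = 1/T = 1/(13/250) = 250/13 Hz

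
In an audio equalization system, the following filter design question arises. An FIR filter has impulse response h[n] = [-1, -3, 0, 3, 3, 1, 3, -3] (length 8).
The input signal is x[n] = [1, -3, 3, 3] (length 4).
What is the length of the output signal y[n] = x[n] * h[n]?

For linear convolution, the output length is:
len(y) = len(x) + len(h) - 1 = 4 + 8 - 1 = 11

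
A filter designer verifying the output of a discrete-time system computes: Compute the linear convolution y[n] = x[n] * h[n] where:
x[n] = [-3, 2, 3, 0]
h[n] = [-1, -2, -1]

y[n] = sum_k x[k]*h[n-k]. Output length = len(x) + len(h) - 1 = 4 + 3 - 1 = 6.
y[0] = -3*-1 = 3
y[1] = 2*-1 + -3*-2 = 4
y[2] = 3*-1 + 2*-2 + -3*-1 = -4
y[3] = 0*-1 + 3*-2 + 2*-1 = -8
y[4] = 0*-2 + 3*-1 = -3
y[5] = 0*-1 = 0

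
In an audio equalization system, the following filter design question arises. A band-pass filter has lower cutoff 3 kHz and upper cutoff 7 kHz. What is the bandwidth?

Bandwidth = f_high - f_low
= 7 kHz - 3 kHz = 4 kHz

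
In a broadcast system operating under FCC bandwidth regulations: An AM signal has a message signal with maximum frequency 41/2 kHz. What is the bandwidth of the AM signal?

In AM (double-sideband), the bandwidth is twice the message frequency.
BW = 2 * f_m = 2 * 41/2 kHz = 41 kHz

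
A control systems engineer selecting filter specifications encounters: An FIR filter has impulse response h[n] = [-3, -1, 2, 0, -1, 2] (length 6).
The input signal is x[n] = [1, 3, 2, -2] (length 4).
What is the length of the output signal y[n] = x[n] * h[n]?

For linear convolution, the output length is:
len(y) = len(x) + len(h) - 1 = 4 + 6 - 1 = 9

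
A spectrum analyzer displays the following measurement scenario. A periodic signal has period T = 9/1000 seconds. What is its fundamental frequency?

The fundamental frequency is the reciprocal of the period.
f = 1/T = 1/(9/1000) = 1000/9 Hz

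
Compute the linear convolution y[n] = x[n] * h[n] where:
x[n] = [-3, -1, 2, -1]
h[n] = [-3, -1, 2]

y[n] = sum_k x[k]*h[n-k]. Output length = len(x) + len(h) - 1 = 4 + 3 - 1 = 6.
y[0] = -3*-3 = 9
y[1] = -1*-3 + -3*-1 = 6
y[2] = 2*-3 + -1*-1 + -3*2 = -11
y[3] = -1*-3 + 2*-1 + -1*2 = -1
y[4] = -1*-1 + 2*2 = 5
y[5] = -1*2 = -2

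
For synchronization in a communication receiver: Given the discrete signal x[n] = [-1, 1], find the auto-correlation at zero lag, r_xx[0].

The auto-correlation at zero lag r_xx[0] equals the signal energy.
r_xx[0] = sum of x[n]^2 = (-1)^2 + 1^2
= 1 + 1 = 2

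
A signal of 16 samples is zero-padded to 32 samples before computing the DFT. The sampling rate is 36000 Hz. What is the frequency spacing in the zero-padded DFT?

Original DFT: N = 16, resolution = f_s/N = 36000/16 = 2250 Hz
Zero-padded DFT: N = 32, resolution = f_s/N = 36000/32 = 1125 Hz
Zero-padding interpolates the spectrum (finer frequency grid)
but does NOT improve the true spectral resolution (ability to resolve close frequencies).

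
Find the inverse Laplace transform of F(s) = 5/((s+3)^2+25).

Standard pair: w/((s+a)^2+w^2) <-> e^(-at)*sin(wt)*u(t)
With a=3, w=5: f(t) = e^(-3t)*sin(5t)*u(t)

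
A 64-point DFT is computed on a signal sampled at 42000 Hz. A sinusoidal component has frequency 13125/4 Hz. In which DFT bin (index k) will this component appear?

DFT frequency resolution = f_s/N = 42000/64 = 2625/4 Hz
Bin index k = f_signal / resolution = 13125/4 / 2625/4 = 5
The signal frequency 13125/4 Hz falls in DFT bin k = 5.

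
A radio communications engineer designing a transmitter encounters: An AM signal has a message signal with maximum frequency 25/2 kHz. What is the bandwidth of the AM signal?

In AM (double-sideband), the bandwidth is twice the message frequency.
BW = 2 * f_m = 2 * 25/2 kHz = 25 kHz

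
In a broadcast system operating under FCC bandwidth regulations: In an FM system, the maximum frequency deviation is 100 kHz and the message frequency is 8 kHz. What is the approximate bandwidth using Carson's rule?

Carson's rule: BW = 2*(delta_f + f_m)
= 2*(100 + 8) kHz = 216 kHz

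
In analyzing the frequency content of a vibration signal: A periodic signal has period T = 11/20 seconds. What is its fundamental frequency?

The fundamental frequency is the reciprocal of the period.
f = 1/T = 1/(11/20) = 20/11 Hz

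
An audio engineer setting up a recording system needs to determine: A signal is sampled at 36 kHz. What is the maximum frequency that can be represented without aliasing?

The maximum frequency that can be represented without aliasing
is the Nyquist frequency: f_max = f_s / 2 = 36 kHz / 2 = 18 kHz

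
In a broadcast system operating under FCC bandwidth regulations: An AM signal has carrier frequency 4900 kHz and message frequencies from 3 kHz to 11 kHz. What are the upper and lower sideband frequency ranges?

Upper sideband (USB) = fc + [fm_low, fm_high] = 4900 + [3, 11] = [4903, 4911] kHz
Lower sideband (LSB) = fc - [fm_high, fm_low] = 4900 - [11, 3] = [4889, 4897] kHz
Total occupied spectrum: 4889 kHz to 4911 kHz (plus carrier at 4900 kHz)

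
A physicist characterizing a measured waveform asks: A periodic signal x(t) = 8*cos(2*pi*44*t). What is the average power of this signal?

Average power of A*cos(wt) is A^2/2.
P = 8^2 / 2 = 64/2 = 32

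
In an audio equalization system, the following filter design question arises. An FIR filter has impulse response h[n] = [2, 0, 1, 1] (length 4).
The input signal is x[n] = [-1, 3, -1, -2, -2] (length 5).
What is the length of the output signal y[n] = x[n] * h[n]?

For linear convolution, the output length is:
len(y) = len(x) + len(h) - 1 = 5 + 4 - 1 = 8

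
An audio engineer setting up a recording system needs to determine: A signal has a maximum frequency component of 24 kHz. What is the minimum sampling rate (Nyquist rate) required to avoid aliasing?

By the Nyquist-Shannon sampling theorem,
the minimum sampling rate (Nyquist rate) must be at least 2 * f_max.
Nyquist rate = 2 * 24 kHz = 48 kHz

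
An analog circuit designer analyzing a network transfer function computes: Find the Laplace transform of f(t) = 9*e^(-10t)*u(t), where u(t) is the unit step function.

Standard Laplace transform pair:
e^(-at)*u(t) <-> 1/(s+a)
With a = 10: L{9*e^(-10t)*u(t)} = 9/(s+10), ROC: Re(s) > -10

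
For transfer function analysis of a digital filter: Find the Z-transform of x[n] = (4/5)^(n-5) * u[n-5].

Time-shifting property: if X(z) = Z{x[n]}, then Z{x[n-d]} = z^(-d) * X(z)
X(z) = z/(z - 4/5) for x[n] = (4/5)^n * u[n]
Z{x[n-5]} = z^(-5) * z/(z - 4/5) = z^(-4)/(z - 4/5)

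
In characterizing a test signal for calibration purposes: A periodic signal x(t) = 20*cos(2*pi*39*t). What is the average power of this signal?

Average power of A*cos(wt) is A^2/2.
P = 20^2 / 2 = 400/2 = 200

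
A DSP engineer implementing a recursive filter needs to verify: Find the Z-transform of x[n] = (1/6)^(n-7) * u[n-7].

Time-shifting property: if X(z) = Z{x[n]}, then Z{x[n-d]} = z^(-d) * X(z)
X(z) = z/(z - 1/6) for x[n] = (1/6)^n * u[n]
Z{x[n-7]} = z^(-7) * z/(z - 1/6) = z^(-6)/(z - 1/6)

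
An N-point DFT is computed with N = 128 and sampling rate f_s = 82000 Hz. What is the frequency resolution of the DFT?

DFT frequency resolution = f_s / N
= 82000 / 128 = 5125/8 Hz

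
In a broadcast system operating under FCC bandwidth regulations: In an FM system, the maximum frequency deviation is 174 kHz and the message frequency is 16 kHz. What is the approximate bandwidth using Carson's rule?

Carson's rule: BW = 2*(delta_f + f_m)
= 2*(174 + 16) kHz = 380 kHz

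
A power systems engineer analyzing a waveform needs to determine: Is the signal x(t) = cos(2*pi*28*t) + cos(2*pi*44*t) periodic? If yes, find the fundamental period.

f1 = 28 Hz, f2 = 44 Hz
Period T1 = 1/28, T2 = 1/44
Ratio T1/T2 = 44/28, which is rational.
The signal is periodic with fundamental period T = 1/GCD(28,44) = 1/4 s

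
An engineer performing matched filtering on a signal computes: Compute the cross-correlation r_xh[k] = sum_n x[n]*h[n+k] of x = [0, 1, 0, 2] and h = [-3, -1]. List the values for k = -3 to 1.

Both sequences indexed from 0 and zero outside their support.
Lags with overlap: k = -3 to 1.
  r_xh[-3] = x[3]*h[0] = -6
  r_xh[-2] = x[2]*h[0] + x[3]*h[1] = -2
  r_xh[-1] = x[1]*h[0] + x[2]*h[1] = -3
  r_xh[0] = x[0]*h[0] + x[1]*h[1] = -1
  r_xh[1] = x[0]*h[1] = 0
r_xh = [-6, -2, -3, -1, 0] (for k = -3, ..., 1)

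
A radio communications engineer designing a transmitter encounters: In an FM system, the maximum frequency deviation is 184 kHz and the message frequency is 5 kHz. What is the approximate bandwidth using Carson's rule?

Carson's rule: BW = 2*(delta_f + f_m)
= 2*(184 + 5) kHz = 378 kHz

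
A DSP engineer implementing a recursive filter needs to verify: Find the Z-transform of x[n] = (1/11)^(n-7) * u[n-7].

Time-shifting property: if X(z) = Z{x[n]}, then Z{x[n-d]} = z^(-d) * X(z)
X(z) = z/(z - 1/11) for x[n] = (1/11)^n * u[n]
Z{x[n-7]} = z^(-7) * z/(z - 1/11) = z^(-6)/(z - 1/11)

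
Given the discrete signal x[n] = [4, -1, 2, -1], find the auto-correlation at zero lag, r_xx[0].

The auto-correlation at zero lag r_xx[0] equals the signal energy.
r_xx[0] = sum of x[n]^2 = 4^2 + (-1)^2 + 2^2 + (-1)^2
= 16 + 1 + 4 + 1 = 22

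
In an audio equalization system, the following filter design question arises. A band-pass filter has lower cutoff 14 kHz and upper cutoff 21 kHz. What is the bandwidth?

Bandwidth = f_high - f_low
= 21 kHz - 14 kHz = 7 kHz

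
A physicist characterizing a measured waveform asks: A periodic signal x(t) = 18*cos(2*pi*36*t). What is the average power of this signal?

Average power of A*cos(wt) is A^2/2.
P = 18^2 / 2 = 324/2 = 162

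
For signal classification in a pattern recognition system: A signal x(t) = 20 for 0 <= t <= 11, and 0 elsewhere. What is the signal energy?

Energy = integral of |x(t)|^2 dt over the signal duration
= 20^2 * 11 = 400 * 11 = 4400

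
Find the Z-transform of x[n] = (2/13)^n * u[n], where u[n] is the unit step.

The Z-transform of a^n * u[n] is z/(z-a) for |z| > |a|.
Here a = 2/13, so X(z) = z/(z - (2/13)) = 13z/(13z - 2)
ROC: |z| > 2/13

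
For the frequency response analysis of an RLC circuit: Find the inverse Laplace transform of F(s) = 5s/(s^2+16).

Standard pair: s/(s^2+w^2) <-> cos(wt)*u(t)
With k=5, w=4: f(t) = 5*cos(4t)*u(t)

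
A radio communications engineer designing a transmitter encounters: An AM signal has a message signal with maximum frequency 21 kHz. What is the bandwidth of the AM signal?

In AM (double-sideband), the bandwidth is twice the message frequency.
BW = 2 * f_m = 2 * 21 kHz = 42 kHz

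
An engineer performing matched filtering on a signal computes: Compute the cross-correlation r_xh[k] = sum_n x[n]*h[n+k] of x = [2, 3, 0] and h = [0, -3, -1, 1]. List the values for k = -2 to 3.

Both sequences indexed from 0 and zero outside their support.
Lags with overlap: k = -2 to 3.
  r_xh[-2] = x[2]*h[0] = 0
  r_xh[-1] = x[1]*h[0] + x[2]*h[1] = 0
  r_xh[0] = x[0]*h[0] + x[1]*h[1] + x[2]*h[2] = -9
  r_xh[1] = x[0]*h[1] + x[1]*h[2] + x[2]*h[3] = -9
  r_xh[2] = x[0]*h[2] + x[1]*h[3] = 1
  r_xh[3] = x[0]*h[3] = 2
r_xh = [0, 0, -9, -9, 1, 2] (for k = -2, ..., 3)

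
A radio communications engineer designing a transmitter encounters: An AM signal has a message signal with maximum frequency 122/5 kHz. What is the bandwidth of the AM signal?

In AM (double-sideband), the bandwidth is twice the message frequency.
BW = 2 * f_m = 2 * 122/5 kHz = 244/5 kHz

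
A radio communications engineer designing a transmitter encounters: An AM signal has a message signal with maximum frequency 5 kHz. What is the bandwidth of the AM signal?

In AM (double-sideband), the bandwidth is twice the message frequency.
BW = 2 * f_m = 2 * 5 kHz = 10 kHz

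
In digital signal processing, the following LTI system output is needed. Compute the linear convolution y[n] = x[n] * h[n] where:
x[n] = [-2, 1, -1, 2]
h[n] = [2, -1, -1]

y[n] = sum_k x[k]*h[n-k]. Output length = len(x) + len(h) - 1 = 4 + 3 - 1 = 6.
y[0] = -2*2 = -4
y[1] = 1*2 + -2*-1 = 4
y[2] = -1*2 + 1*-1 + -2*-1 = -1
y[3] = 2*2 + -1*-1 + 1*-1 = 4
y[4] = 2*-1 + -1*-1 = -1
y[5] = 2*-1 = -2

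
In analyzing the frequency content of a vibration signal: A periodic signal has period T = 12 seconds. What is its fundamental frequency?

The fundamental frequency is the reciprocal of the period.
f = 1/T = 1/(12) = 1/12 Hz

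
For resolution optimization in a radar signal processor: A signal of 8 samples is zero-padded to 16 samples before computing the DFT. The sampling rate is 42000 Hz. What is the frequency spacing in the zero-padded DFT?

Original DFT: N = 8, resolution = f_s/N = 42000/8 = 5250 Hz
Zero-padded DFT: N = 16, resolution = f_s/N = 42000/16 = 2625 Hz
Zero-padding interpolates the spectrum (finer frequency grid)
but does NOT improve the true spectral resolution (ability to resolve close frequencies).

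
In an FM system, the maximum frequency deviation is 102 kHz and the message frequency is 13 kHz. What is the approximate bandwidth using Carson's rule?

Carson's rule: BW = 2*(delta_f + f_m)
= 2*(102 + 13) kHz = 230 kHz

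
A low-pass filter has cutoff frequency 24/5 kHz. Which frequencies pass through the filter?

A low-pass filter passes all frequencies below the cutoff frequency 24/5 kHz and attenuates higher frequencies.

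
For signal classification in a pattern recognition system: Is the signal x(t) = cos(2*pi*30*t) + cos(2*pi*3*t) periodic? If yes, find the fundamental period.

f1 = 30 Hz, f2 = 3 Hz
Period T1 = 1/30, T2 = 1/3
Ratio T1/T2 = 3/30, which is rational.
The signal is periodic with fundamental period T = 1/GCD(30,3) = 1/3 s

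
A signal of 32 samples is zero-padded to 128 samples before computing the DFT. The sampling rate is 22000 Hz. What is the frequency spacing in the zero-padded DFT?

Original DFT: N = 32, resolution = f_s/N = 22000/32 = 1375/2 Hz
Zero-padded DFT: N = 128, resolution = f_s/N = 22000/128 = 1375/8 Hz
Zero-padding interpolates the spectrum (finer frequency grid)
but does NOT improve the true spectral resolution (ability to resolve close frequencies).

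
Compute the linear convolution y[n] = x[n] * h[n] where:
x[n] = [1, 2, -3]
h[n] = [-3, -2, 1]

y[n] = sum_k x[k]*h[n-k]. Output length = len(x) + len(h) - 1 = 3 + 3 - 1 = 5.
y[0] = 1*-3 = -3
y[1] = 2*-3 + 1*-2 = -8
y[2] = -3*-3 + 2*-2 + 1*1 = 6
y[3] = -3*-2 + 2*1 = 8
y[4] = -3*1 = -3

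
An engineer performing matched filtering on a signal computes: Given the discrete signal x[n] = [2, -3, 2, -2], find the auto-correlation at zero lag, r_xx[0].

The auto-correlation at zero lag r_xx[0] equals the signal energy.
r_xx[0] = sum of x[n]^2 = 2^2 + (-3)^2 + 2^2 + (-2)^2
= 4 + 9 + 4 + 4 = 21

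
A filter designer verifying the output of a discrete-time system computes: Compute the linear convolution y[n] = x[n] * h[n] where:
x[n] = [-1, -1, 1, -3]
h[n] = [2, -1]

y[n] = sum_k x[k]*h[n-k]. Output length = len(x) + len(h) - 1 = 4 + 2 - 1 = 5.
y[0] = -1*2 = -2
y[1] = -1*2 + -1*-1 = -1
y[2] = 1*2 + -1*-1 = 3
y[3] = -3*2 + 1*-1 = -7
y[4] = -3*-1 = 3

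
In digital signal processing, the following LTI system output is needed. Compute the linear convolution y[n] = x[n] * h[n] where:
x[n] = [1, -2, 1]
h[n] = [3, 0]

y[n] = sum_k x[k]*h[n-k]. Output length = len(x) + len(h) - 1 = 3 + 2 - 1 = 4.
y[0] = 1*3 = 3
y[1] = -2*3 + 1*0 = -6
y[2] = 1*3 + -2*0 = 3
y[3] = 1*0 = 0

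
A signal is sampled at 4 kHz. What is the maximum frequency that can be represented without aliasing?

The maximum frequency that can be represented without aliasing
is the Nyquist frequency: f_max = f_s / 2 = 4 kHz / 2 = 2 kHz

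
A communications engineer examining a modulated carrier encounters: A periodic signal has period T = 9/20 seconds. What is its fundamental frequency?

The fundamental frequency is the reciprocal of the period.
f = 1/T = 1/(9/20) = 20/9 Hz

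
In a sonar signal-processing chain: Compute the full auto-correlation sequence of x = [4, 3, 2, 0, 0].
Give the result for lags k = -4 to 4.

r_xx[k] = sum_m x[m]*x[m+k], indexed from 0, for k = -4 to 4:
  r_xx[-4] = x[4]*x[0] = 0
  r_xx[-3] = x[3]*x[0] + x[4]*x[1] = 0
  r_xx[-2] = x[2]*x[0] + x[3]*x[1] + x[4]*x[2] = 8
  r_xx[-1] = x[1]*x[0] + x[2]*x[1] + x[3]*x[2] + x[4]*x[3] = 18
  r_xx[0] = x[0]*x[0] + x[1]*x[1] + x[2]*x[2] + x[3]*x[3] + x[4]*x[4] = 29
  r_xx[1] = x[0]*x[1] + x[1]*x[2] + x[2]*x[3] + x[3]*x[4] = 18
  r_xx[2] = x[0]*x[2] + x[1]*x[3] + x[2]*x[4] = 8
  r_xx[3] = x[0]*x[3] + x[1]*x[4] = 0
  r_xx[4] = x[0]*x[4] = 0
r_xx = [0, 0, 8, 18, 29, 18, 8, 0, 0]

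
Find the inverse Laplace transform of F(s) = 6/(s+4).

Standard pair: k/(s+a) <-> k*e^(-at)*u(t)
With k=6, a=4: f(t) = 6*e^(-4t)*u(t)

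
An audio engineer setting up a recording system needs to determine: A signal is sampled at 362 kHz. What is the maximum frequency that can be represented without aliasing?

The maximum frequency that can be represented without aliasing
is the Nyquist frequency: f_max = f_s / 2 = 362 kHz / 2 = 181 kHz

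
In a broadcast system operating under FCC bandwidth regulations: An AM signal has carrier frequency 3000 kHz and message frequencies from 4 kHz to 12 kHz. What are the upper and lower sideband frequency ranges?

Upper sideband (USB) = fc + [fm_low, fm_high] = 3000 + [4, 12] = [3004, 3012] kHz
Lower sideband (LSB) = fc - [fm_high, fm_low] = 3000 - [12, 4] = [2988, 2996] kHz
Total occupied spectrum: 2988 kHz to 3012 kHz (plus carrier at 3000 kHz)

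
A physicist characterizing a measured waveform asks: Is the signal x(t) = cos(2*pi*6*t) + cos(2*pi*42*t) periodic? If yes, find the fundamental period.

f1 = 6 Hz, f2 = 42 Hz
Period T1 = 1/6, T2 = 1/42
Ratio T1/T2 = 42/6, which is rational.
The signal is periodic with fundamental period T = 1/GCD(6,42) = 1/6 s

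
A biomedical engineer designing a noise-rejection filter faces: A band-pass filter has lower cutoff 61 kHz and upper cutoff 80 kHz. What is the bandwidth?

Bandwidth = f_high - f_low
= 80 kHz - 61 kHz = 19 kHz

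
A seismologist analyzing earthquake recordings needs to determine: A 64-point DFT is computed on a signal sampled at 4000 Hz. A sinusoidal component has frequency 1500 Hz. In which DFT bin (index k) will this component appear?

DFT frequency resolution = f_s/N = 4000/64 = 125/2 Hz
Bin index k = f_signal / resolution = 1500 / 125/2 = 24
The signal frequency 1500 Hz falls in DFT bin k = 24.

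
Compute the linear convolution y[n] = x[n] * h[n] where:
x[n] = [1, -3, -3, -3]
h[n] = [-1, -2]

y[n] = sum_k x[k]*h[n-k]. Output length = len(x) + len(h) - 1 = 4 + 2 - 1 = 5.
y[0] = 1*-1 = -1
y[1] = -3*-1 + 1*-2 = 1
y[2] = -3*-1 + -3*-2 = 9
y[3] = -3*-1 + -3*-2 = 9
y[4] = -3*-2 = 6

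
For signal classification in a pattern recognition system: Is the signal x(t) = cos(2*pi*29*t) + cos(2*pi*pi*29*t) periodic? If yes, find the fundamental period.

f1 = 29 Hz, f2 = 29*pi Hz
Ratio f2/f1 = pi, which is irrational.
Since the frequency ratio is irrational, no common period exists.
The signal is not periodic.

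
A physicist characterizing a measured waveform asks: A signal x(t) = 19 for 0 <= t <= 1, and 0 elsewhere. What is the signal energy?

Energy = integral of |x(t)|^2 dt over the signal duration
= 19^2 * 1 = 361 * 1 = 361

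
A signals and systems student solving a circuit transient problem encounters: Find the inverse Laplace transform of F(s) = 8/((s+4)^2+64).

Standard pair: w/((s+a)^2+w^2) <-> e^(-at)*sin(wt)*u(t)
With a=4, w=8: f(t) = e^(-4t)*sin(8t)*u(t)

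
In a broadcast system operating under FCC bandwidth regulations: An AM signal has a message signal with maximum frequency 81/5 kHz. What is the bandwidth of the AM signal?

In AM (double-sideband), the bandwidth is twice the message frequency.
BW = 2 * f_m = 2 * 81/5 kHz = 162/5 kHz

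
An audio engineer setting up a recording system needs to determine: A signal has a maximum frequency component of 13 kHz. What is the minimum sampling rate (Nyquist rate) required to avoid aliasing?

By the Nyquist-Shannon sampling theorem,
the minimum sampling rate (Nyquist rate) must be at least 2 * f_max.
Nyquist rate = 2 * 13 kHz = 26 kHz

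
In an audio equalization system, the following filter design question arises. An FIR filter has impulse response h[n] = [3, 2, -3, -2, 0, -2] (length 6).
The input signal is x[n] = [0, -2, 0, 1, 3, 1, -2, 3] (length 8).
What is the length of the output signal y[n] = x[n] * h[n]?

For linear convolution, the output length is:
len(y) = len(x) + len(h) - 1 = 8 + 6 - 1 = 13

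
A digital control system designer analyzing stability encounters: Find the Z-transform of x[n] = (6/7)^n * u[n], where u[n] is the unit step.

The Z-transform of a^n * u[n] is z/(z-a) for |z| > |a|.
Here a = 6/7, so X(z) = z/(z - (6/7)) = 7z/(7z - 6)
ROC: |z| > 6/7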